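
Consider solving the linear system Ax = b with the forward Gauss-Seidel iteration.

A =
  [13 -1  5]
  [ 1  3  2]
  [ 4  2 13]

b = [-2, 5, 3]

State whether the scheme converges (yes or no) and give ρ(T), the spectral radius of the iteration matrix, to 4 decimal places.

Let D = diag(13, 3, 13); L, U the strict triangles.
Gauss-Seidel: T = -(D+L)⁻¹U, row 0 first, T[0,1] = -(-1)/(13) = +0.0769; later rows by forward substitution.
  T[0,:] = [+0.0000  +0.0769  -0.3846]
  T[1,:] = [+0.0000  -0.0256  -0.5385]
  T[2,:] = [+0.0000  -0.0197  +0.2012]
moduli |λ_i(T)| = 0.2410, 0.0655, 0.0000.
ρ(T) = max|λ| = 0.2410; 0.2410 < 1 ⇒ converges.

yes, ρ = 0.2410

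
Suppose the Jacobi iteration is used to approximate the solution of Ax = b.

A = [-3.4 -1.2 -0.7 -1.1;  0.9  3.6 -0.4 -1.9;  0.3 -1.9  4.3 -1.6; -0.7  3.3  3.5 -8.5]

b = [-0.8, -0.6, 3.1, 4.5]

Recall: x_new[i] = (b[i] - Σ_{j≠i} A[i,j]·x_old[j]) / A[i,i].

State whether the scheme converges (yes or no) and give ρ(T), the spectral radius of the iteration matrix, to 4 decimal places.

yes, ρ = 0.8847

Write A = D+L+U with D = diag(-3.4, 3.6, 4.3, -8.5).
Jacobi: T = -D⁻¹(L+U), T[0,1] = -(-1.2)/(-3.4) = -0.3529; T[0,0] = 0.
  T[0,:] = [+0.0000, -0.3529, -0.2059, -0.3235]
  T[1,:] = [-0.2500, +0.0000, +0.1111, +0.5278]
  T[2,:] = [-0.0698, +0.4419, +0.0000, +0.3721]
  T[3,:] = [-0.0824, +0.3882, +0.4118, +0.0000]
|roots of det(T-λI)|: 0.8847, 0.3992, 0.3992, 0.1125.
ρ(T) = max|λ| = 0.8847; 0.8847 < 1 ⇒ converges.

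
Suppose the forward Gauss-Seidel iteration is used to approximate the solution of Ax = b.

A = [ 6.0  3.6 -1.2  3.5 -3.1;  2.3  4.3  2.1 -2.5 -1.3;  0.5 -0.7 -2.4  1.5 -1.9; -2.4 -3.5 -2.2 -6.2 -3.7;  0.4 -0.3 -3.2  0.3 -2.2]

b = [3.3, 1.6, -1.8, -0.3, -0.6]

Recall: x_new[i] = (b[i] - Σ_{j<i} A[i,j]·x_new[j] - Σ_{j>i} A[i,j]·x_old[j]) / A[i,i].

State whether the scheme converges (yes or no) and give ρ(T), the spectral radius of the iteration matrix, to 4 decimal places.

Write A = D+L+U with D = diag(6, 4.3, -2.4, -6.2, -2.2).
Gauss-Seidel: T = -(D+L)⁻¹U, row 0 first, T[0,2] = -(-1.2)/(6) = +0.2000; later rows by forward substitution.
  T[0,:] = [+0.0000  -0.6000  +0.2000  -0.5833  +0.5167]
  T[1,:] = [+0.0000  +0.3209  -0.5953  +0.8934  +0.0260]
  T[2,:] = [+0.0000  -0.2186  +0.2153  +0.2429  -0.6916]
  T[3,:] = [+0.0000  +0.1287  +0.1823  -0.3647  -0.5660]
  T[4,:] = [+0.0000  +0.1827  -0.1708  -0.6309  +1.0192]
moduli |λ_i(T)| = 1.3941, 0.7567, 0.5854, 0.0322, 0.0000.
spectral radius ρ = 1.3941; 1.3941 > 1, so it fails to converge.

no, ρ = 1.3941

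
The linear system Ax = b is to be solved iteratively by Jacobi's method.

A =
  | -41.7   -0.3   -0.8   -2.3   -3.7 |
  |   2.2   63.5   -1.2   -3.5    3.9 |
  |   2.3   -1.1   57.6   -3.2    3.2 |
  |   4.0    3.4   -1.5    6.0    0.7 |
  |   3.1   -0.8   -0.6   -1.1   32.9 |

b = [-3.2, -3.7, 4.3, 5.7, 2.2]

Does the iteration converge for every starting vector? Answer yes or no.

Split A = D + L + U, D = diag(-41.7, 63.5, 57.6, 6, 32.9).
Jacobi: T = -D⁻¹(L+U), T[1,3] = -(-3.5)/(63.5) = +0.0551; T[1,1] = 0.
  T[0,:] = [+0.0000, -0.0072, -0.0192, -0.0552, -0.0887]
  T[1,:] = [-0.0346, +0.0000, +0.0189, +0.0551, -0.0614]
  T[2,:] = [-0.0399, +0.0191, +0.0000, +0.0556, -0.0556]
  T[3,:] = [-0.6667, -0.5667, +0.2500, +0.0000, -0.1167]
  T[4,:] = [-0.0942, +0.0243, +0.0182, +0.0334, +0.0000]
eigenvalue magnitudes: 0.2056, 0.1585, 0.1073, 0.1073, 0.0200.
ρ(T) = max|λ| = 0.2056; 0.2056 < 1: convergent.

yes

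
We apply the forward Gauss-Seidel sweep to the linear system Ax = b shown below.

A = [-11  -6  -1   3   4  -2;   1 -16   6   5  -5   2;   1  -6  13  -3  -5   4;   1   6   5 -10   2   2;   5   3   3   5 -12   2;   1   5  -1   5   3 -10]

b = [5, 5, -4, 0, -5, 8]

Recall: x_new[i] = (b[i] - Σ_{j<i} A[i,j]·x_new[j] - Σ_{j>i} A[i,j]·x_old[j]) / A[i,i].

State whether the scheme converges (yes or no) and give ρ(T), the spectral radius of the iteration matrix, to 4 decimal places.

A = D + L + U where D = diag(-11, -16, 13, -10, -12, -10).
GS T = -(D+L)⁻¹U: row 0 first, T[0,3] = -(3)/(-11) = +0.2727; later rows by forward substitution.
  T[0,:] = [+0.0000  -0.5455  -0.0909  +0.2727  +0.3636  -0.1818]
  T[1,:] = [+0.0000  -0.0341  +0.3693  +0.3295  -0.2898  +0.1136]
  T[2,:] = [+0.0000  +0.0262  +0.1774  +0.3619  +0.2229  -0.2413]
  T[3,:] = [+0.0000  -0.0619  +0.3012  +0.4059  +0.1740  +0.1294]
  T[4,:] = [+0.0000  -0.2550  +0.2243  +0.4556  +0.2073  +0.1129]
  T[5,:] = [+0.0000  -0.1817  +0.3757  +0.4955  +0.0183  +0.1613]
moduli |λ_i(T)| = 0.8268, 0.2650, 0.1819, 0.0628, 0.0628, 0.0000.
ρ(T) = max|λ| = 0.8268; 0.8268 < 1, so it converges for any x₀.

yes, ρ = 0.8268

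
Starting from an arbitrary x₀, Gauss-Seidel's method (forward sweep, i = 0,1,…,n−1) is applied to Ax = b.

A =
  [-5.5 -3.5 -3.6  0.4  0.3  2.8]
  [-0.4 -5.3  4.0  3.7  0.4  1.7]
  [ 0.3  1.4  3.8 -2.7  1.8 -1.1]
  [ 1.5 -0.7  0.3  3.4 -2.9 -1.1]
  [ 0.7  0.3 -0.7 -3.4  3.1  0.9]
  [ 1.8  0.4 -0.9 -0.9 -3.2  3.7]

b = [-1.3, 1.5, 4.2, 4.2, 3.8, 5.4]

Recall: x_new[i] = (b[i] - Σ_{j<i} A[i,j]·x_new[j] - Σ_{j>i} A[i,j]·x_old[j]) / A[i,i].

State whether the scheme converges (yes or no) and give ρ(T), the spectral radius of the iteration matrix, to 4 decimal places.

Diagonal D = diag(-5.5, -5.3, 3.8, 3.4, 3.1, 3.7); L, U strict lower/upper.
T_GS = -(D+L)⁻¹U: row 0 first, T[0,3] = -(0.4)/(-5.5) = +0.0727; later rows by forward substitution.
  T[0,:] = [+0.0000 -0.6364 -0.6545 +0.0727 +0.0545 +0.5091]
  T[1,:] = [+0.0000 +0.0480 +0.8041 +0.6926 +0.0714 +0.2823]
  T[2,:] = [+0.0000 +0.0325 -0.2446 +0.4496 -0.5043 +0.1453]
  T[3,:] = [+0.0000 +0.2878 +0.4759 +0.0708 +0.8881 +0.1442]
  T[4,:] = [+0.0000 +0.4620 +0.5367 +0.0958 +0.8409 -0.2416]
  T[5,:] = [+0.0000 +0.7819 +0.7519 +0.0992 +0.7864 -0.4167]
eigenvalue magnitudes: 1.2715, 0.5364, 0.5364, 0.4986, 0.2254, 0.0000.
ρ(T) = max|λ| = 1.2715; 1.2715 > 1, so it fails to converge.

no, ρ = 1.2715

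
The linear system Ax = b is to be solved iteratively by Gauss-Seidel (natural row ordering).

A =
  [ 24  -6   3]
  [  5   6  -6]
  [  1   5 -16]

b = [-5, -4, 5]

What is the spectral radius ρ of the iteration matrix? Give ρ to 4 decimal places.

Diagonal D = diag(24, 6, -16); L, U strict lower/upper.
GS T = -(D+L)⁻¹U: row 0 first, T[0,1] = -(-6)/(24) = +0.2500; later rows by forward substitution.
  T[0,:] = [+0.0000, +0.2500, -0.1250]
  T[1,:] = [+0.0000, -0.2083, +1.1042]
  T[2,:] = [+0.0000, -0.0495, +0.3372]
|roots of det(T-λI)|: 0.2051, 0.0762, 0.0000.
ρ(T) = max|λ| = 0.2051; 0.2051 < 1 ⇒ converges.

0.2051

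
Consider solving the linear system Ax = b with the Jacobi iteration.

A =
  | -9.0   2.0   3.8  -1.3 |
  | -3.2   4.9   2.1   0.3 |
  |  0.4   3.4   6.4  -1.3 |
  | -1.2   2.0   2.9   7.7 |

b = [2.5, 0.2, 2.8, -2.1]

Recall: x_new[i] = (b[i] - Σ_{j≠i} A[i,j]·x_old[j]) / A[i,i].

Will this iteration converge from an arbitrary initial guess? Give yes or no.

yes

Write A = D+L+U with D = diag(-9, 4.9, 6.4, 7.7).
T_J = -D⁻¹(L+U): T[0,3] = -(-1.3)/(-9) = -0.1444; T[0,0] = 0.
  T[0,:] = [+0.0000 +0.2222 +0.4222 -0.1444]
  T[1,:] = [+0.6531 +0.0000 -0.4286 -0.0612]
  T[2,:] = [-0.0625 -0.5312 +0.0000 +0.2031]
  T[3,:] = [+0.1558 -0.2597 -0.3766 +0.0000]
moduli |λ_i(T)| = 0.6145, 0.4599, 0.4599, 0.1305.
ρ(T) = max|λ| = 0.6145; 0.6145 < 1: convergent.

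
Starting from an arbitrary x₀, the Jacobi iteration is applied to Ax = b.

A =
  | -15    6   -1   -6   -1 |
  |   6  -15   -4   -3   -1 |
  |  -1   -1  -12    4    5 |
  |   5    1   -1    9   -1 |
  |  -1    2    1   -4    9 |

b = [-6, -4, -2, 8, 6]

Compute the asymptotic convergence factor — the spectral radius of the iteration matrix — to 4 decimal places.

0.8572

A = D + L + U where D = diag(-15, -15, -12, 9, 9).
Jacobi T = -D⁻¹(L+U): T[1,4] = -(-1)/(-15) = -0.0667; T[1,1] = 0.
  T[0,:] = [+0.0000, +0.4000, -0.0667, -0.4000, -0.0667]
  T[1,:] = [+0.4000, +0.0000, -0.2667, -0.2000, -0.0667]
  T[2,:] = [-0.0833, -0.0833, +0.0000, +0.3333, +0.4167]
  T[3,:] = [-0.5556, -0.1111, +0.1111, +0.0000, +0.1111]
  T[4,:] = [+0.1111, -0.2222, -0.1111, +0.4444, +0.0000]
moduli |λ_i(T)| = 0.8572, 0.5280, 0.2476, 0.2471, 0.2471.
ρ(T) = max|λ| = 0.8572; 0.8572 < 1 ⇒ converges.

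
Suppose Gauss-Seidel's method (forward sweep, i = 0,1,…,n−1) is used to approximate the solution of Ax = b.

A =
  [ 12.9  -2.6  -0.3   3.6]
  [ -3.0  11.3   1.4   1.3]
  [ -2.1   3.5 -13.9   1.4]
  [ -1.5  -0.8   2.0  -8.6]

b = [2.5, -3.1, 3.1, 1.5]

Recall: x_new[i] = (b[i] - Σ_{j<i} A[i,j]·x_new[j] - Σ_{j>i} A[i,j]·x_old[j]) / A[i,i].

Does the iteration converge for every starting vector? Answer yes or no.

yes

Let D = diag(12.9, 11.3, -13.9, -8.6); L, U the strict triangles.
Gauss-Seidel: T = -(D+L)⁻¹U, row 0 first, T[0,2] = -(-0.3)/(12.9) = +0.0233; later rows by forward substitution.
  T[0,:] = [+0.0000 +0.2016 +0.0233 -0.2791]
  T[1,:] = [+0.0000 +0.0535 -0.1177 -0.1891]
  T[2,:] = [+0.0000 -0.0170 -0.0332 +0.0953]
  T[3,:] = [+0.0000 -0.0441 -0.0008 +0.0884]
|eigenvalues of T|: 0.1794, 0.0494, 0.0494, 0.0000.
ρ = 0.1794; 0.1794 < 1: convergent.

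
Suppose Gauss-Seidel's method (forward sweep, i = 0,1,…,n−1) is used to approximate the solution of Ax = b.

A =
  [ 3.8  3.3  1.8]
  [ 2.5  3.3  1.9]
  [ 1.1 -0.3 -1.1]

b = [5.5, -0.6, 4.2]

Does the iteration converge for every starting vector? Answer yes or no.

Let D = diag(3.8, 3.3, -1.1); L, U the strict triangles.
GS T = -(D+L)⁻¹U: row 0 first, T[0,1] = -(3.3)/(3.8) = -0.8684; later rows by forward substitution.
  T[0,:] = [+0.0000 -0.8684 -0.4737]
  T[1,:] = [+0.0000 +0.6579 -0.2169]
  T[2,:] = [+0.0000 -1.0478 -0.4145]
|λ(T)| sorted: 0.8392, 0.5958, 0.0000.
spectral radius ρ = 0.8392; 0.8392 < 1: convergent.

yes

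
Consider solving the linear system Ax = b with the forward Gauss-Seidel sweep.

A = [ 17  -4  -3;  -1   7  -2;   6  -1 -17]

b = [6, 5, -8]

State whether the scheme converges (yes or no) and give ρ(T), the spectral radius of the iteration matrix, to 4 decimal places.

yes, ρ = 0.1977

Write A = D+L+U with D = diag(17, 7, -17).
Gauss-Seidel: T = -(D+L)⁻¹U, row 0 first, T[0,2] = -(-3)/(17) = +0.1765; later rows by forward substitution.
  T[0,:] = [+0.0000  +0.2353  +0.1765]
  T[1,:] = [+0.0000  +0.0336  +0.3109]
  T[2,:] = [+0.0000  +0.0811  +0.0440]
|roots of det(T-λI)|: 0.1977, 0.1200, 0.0000.
ρ = 0.1977; 0.1977 < 1, so it converges for any x₀.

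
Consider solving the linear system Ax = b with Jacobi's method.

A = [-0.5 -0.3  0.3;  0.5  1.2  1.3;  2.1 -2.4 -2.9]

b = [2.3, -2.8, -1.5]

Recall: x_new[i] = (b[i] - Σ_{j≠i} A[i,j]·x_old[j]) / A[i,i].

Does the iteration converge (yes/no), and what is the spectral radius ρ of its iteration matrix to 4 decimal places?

no, ρ = 1.4331

Diagonal D = diag(-0.5, 1.2, -2.9); L, U strict lower/upper.
Jacobi T = -D⁻¹(L+U): T[1,0] = -(0.5)/(1.2) = -0.4167; T[1,1] = 0.
  T[0,:] = [+0.0000  -0.6000  +0.6000]
  T[1,:] = [-0.4167  +0.0000  -1.0833]
  T[2,:] = [+0.7241  -0.8276  +0.0000]
eigenvalue magnitudes: 1.4331, 0.9182, 0.5149.
ρ = 1.4331; 1.4331 > 1: divergent.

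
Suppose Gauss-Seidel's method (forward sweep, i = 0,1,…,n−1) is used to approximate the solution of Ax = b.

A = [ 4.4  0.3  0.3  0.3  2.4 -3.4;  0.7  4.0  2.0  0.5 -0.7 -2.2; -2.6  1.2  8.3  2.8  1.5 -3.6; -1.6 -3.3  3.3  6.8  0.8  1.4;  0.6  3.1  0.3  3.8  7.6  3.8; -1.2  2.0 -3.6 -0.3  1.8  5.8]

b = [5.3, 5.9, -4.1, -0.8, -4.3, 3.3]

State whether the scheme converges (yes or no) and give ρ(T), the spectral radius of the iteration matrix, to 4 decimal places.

yes, ρ = 0.9224

Write A = D+L+U with D = diag(4.4, 4, 8.3, 6.8, 7.6, 5.8).
Gauss-Seidel: T = -(D+L)⁻¹U, row 0 first, T[0,1] = -(0.3)/(4.4) = -0.0682; later rows by forward substitution.
  T[0,:] = [+0.0000  -0.0682  -0.0682  -0.0682  -0.5455  +0.7727]
  T[1,:] = [+0.0000  +0.0119  -0.4881  -0.1131  +0.2705  +0.4148]
  T[2,:] = [+0.0000  -0.0231  +0.0492  -0.3424  -0.3907  +0.6158]
  T[3,:] = [+0.0000  +0.0009  -0.2768  +0.0952  +0.0749  -0.1216]
  T[4,:] = [+0.0000  +0.0010  +0.3409  +0.0174  -0.0893  -0.6937]
  T[5,:] = [+0.0000  -0.0328  +0.0646  -0.1881  -0.4170  +0.6081]
|roots of det(T-λI)|: 0.9224, 0.2485, 0.2485, 0.2415, 0.0102, 0.0000.
ρ(T) = max|λ| = 0.9224; 0.9224 < 1: convergent.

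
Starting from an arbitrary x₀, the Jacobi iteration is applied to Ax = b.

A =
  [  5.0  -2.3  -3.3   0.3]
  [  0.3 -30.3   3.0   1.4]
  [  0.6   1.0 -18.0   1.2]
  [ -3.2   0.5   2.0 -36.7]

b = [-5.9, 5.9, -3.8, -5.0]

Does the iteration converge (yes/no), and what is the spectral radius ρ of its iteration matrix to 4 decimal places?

Let D = diag(5, -30.3, -18, -36.7); L, U the strict triangles.
Jacobi T = -D⁻¹(L+U): T[0,3] = -(0.3)/(5) = -0.0600; T[0,0] = 0.
  T[0,:] = [+0.0000 +0.4600 +0.6600 -0.0600]
  T[1,:] = [+0.0099 +0.0000 +0.0990 +0.0462]
  T[2,:] = [+0.0333 +0.0556 +0.0000 +0.0667]
  T[3,:] = [-0.0872 +0.0136 +0.0545 +0.0000]
|roots of det(T-λI)|: 0.2224, 0.1675, 0.1675, 0.0692.
spectral radius ρ = 0.2224; 0.2224 < 1, so it converges for any x₀.

yes, ρ = 0.2224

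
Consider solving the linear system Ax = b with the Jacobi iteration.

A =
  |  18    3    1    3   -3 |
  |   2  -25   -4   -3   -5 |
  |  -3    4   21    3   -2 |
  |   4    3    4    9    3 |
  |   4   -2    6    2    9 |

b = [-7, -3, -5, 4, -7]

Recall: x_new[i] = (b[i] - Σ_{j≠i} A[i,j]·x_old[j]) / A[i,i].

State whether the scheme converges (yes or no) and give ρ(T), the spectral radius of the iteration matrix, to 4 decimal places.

Write A = D+L+U with D = diag(18, -25, 21, 9, 9).
Jacobi T = -D⁻¹(L+U): T[0,1] = -(3)/(18) = -0.1667; T[0,0] = 0.
  T[0,:] = [+0.0000  -0.1667  -0.0556  -0.1667  +0.1667]
  T[1,:] = [+0.0800  +0.0000  -0.1600  -0.1200  -0.2000]
  T[2,:] = [+0.1429  -0.1905  +0.0000  -0.1429  +0.0952]
  T[3,:] = [-0.4444  -0.3333  -0.4444  +0.0000  -0.3333]
  T[4,:] = [-0.4444  +0.2222  -0.6667  -0.2222  +0.0000]
eigenvalue magnitudes: 0.5833, 0.4343, 0.4343, 0.3284, 0.0374.
ρ(T) = max|λ| = 0.5833; 0.5833 < 1 ⇒ converges.

yes, ρ = 0.5833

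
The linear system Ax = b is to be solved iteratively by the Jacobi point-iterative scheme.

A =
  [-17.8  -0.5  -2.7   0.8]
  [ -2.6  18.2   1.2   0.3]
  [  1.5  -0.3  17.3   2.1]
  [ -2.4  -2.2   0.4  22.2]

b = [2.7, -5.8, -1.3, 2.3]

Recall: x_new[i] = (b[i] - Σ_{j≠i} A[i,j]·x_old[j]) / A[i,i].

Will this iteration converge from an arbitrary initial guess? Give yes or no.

Write A = D+L+U with D = diag(-17.8, 18.2, 17.3, 22.2).
Jacobi T = -D⁻¹(L+U): T[0,2] = -(-2.7)/(-17.8) = -0.1517; T[0,0] = 0.
  T[0,:] = [+0.0000 -0.0281 -0.1517 +0.0449]
  T[1,:] = [+0.1429 +0.0000 -0.0659 -0.0165]
  T[2,:] = [-0.0867 +0.0173 +0.0000 -0.1214]
  T[3,:] = [+0.1081 +0.0991 -0.0180 +0.0000]
|roots of det(T-λI)|: 0.1927, 0.1207, 0.1207, 0.1073.
ρ(T) = max|λ| = 0.1927; 0.1927 < 1: convergent.

yes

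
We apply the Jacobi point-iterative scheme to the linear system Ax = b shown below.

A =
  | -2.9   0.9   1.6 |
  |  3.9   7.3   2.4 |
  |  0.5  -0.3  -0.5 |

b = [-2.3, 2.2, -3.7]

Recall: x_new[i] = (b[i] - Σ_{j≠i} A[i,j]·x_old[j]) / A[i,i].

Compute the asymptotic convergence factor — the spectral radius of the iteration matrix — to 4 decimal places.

0.8212

Split A = D + L + U, D = diag(-2.9, 7.3, -0.5).
Jacobi: T = -D⁻¹(L+U), T[1,2] = -(2.4)/(7.3) = -0.3288; T[1,1] = 0.
  T[0,:] = [+0.0000, +0.3103, +0.5517]
  T[1,:] = [-0.5342, +0.0000, -0.3288]
  T[2,:] = [+1.0000, -0.6000, +0.0000]
|roots of det(T-λI)|: 0.8212, 0.6889, 0.1323.
spectral radius ρ = 0.8212; 0.8212 < 1 ⇒ converges.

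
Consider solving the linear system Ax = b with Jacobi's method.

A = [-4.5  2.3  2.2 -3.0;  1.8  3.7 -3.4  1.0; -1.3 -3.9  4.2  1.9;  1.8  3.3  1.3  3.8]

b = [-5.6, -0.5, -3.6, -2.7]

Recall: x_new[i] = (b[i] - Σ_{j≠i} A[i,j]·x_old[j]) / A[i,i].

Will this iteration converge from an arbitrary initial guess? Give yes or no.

A = D + L + U where D = diag(-4.5, 3.7, 4.2, 3.8).
Jacobi T = -D⁻¹(L+U): T[2,0] = -(-1.3)/(4.2) = +0.3095; T[2,2] = 0.
  T[0,:] = [+0.0000, +0.5111, +0.4889, -0.6667]
  T[1,:] = [-0.4865, +0.0000, +0.9189, -0.2703]
  T[2,:] = [+0.3095, +0.9286, +0.0000, -0.4524]
  T[3,:] = [-0.4737, -0.8684, -0.3421, +0.0000]
|roots of det(T-λI)|: 1.2818, 1.0041, 0.4800, 0.2022.
spectral radius ρ = 1.2818; 1.2818 > 1: divergent.

no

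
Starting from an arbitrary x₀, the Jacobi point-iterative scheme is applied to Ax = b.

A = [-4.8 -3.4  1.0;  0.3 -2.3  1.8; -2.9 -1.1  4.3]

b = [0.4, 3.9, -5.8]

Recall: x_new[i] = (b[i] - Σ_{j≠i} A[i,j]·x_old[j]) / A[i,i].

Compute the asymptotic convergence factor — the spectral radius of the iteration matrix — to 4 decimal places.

0.8307

Split A = D + L + U, D = diag(-4.8, -2.3, 4.3).
Jacobi: T = -D⁻¹(L+U), T[1,0] = -(0.3)/(-2.3) = +0.1304; T[1,1] = 0.
  T[0,:] = [+0.0000, -0.7083, +0.2083]
  T[1,:] = [+0.1304, +0.0000, +0.7826]
  T[2,:] = [+0.6744, +0.2558, +0.0000]
eigenvalue magnitudes: 0.8307, 0.6646, 0.6646.
ρ = 0.8307; 0.8307 < 1: convergent.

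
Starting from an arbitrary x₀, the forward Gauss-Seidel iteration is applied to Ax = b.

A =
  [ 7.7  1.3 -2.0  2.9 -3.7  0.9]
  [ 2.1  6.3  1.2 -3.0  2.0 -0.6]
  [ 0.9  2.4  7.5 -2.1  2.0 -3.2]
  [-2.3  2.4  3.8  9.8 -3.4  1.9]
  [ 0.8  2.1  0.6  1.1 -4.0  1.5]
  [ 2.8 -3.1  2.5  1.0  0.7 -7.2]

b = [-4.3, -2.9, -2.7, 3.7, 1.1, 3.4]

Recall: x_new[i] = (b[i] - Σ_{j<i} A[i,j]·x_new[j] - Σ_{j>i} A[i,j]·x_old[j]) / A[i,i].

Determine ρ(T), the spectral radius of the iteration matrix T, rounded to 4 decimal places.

0.9032

A = D + L + U where D = diag(7.7, 6.3, 7.5, 9.8, -4, -7.2).
T_GS = -(D+L)⁻¹U: row 0 first, T[0,1] = -(1.3)/(7.7) = -0.1688; later rows by forward substitution.
  T[0,:] = [+0.0000  -0.1688  +0.2597  -0.3766  +0.4805  -0.1169]
  T[1,:] = [+0.0000  +0.0563  -0.2771  +0.6017  -0.4776  +0.1342]
  T[2,:] = [+0.0000  +0.0023  +0.0575  +0.1326  -0.1715  +0.3977]
  T[3,:] = [+0.0000  -0.0543  +0.1065  -0.2872  +0.6432  -0.4084]
  T[4,:] = [+0.0000  -0.0188  -0.0556  +0.1815  -0.0035  +0.3694]
  T[5,:] = [+0.0000  -0.0985  +0.2496  -0.3817  +0.4220  +0.0141]
|eigenvalues of T|: 0.9032, 0.4827, 0.2441, 0.0725, 0.0590, 0.0000.
spectral radius ρ = 0.9032; 0.9032 < 1: convergent.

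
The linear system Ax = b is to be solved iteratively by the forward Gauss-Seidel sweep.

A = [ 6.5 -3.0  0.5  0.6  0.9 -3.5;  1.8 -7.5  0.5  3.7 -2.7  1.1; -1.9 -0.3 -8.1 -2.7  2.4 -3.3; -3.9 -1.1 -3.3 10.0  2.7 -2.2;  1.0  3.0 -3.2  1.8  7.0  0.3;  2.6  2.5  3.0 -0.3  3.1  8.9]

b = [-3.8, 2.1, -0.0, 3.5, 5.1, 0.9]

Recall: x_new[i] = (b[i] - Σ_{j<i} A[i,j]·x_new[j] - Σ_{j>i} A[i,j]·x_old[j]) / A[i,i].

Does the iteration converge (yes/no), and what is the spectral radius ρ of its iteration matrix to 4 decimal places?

yes, ρ = 0.8434

A = D + L + U where D = diag(6.5, -7.5, -8.1, 10, 7, 8.9).
Gauss-Seidel: T = -(D+L)⁻¹U, row 0 first, T[0,5] = -(-3.5)/(6.5) = +0.5385; later rows by forward substitution.
  T[0,:] = [+0.0000  +0.4615  -0.0769  -0.0923  -0.1385  +0.5385]
  T[1,:] = [+0.0000  +0.1108  +0.0482  +0.4712  -0.3932  +0.2759]
  T[2,:] = [+0.0000  -0.1124  +0.0163  -0.3291  +0.3433  -0.5439]
  T[3,:] = [+0.0000  +0.1551  -0.0193  -0.0928  -0.2540  +0.2809]
  T[4,:] = [+0.0000  -0.2047  +0.0027  -0.3153  +0.4106  -0.5589]
  T[5,:] = [+0.0000  -0.0516  +0.0018  +0.1123  -0.1164  +0.1527]
|roots of det(T-λI)|: 0.8434, 0.3216, 0.1549, 0.0885, 0.0093, 0.0000.
ρ(T) = max|λ| = 0.8434; 0.8434 < 1, so it converges for any x₀.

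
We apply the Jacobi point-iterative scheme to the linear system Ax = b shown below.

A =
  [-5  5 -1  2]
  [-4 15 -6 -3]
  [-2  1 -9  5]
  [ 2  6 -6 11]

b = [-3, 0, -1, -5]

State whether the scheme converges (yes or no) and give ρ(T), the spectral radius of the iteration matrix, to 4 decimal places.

yes, ρ = 0.8542

Diagonal D = diag(-5, 15, -9, 11); L, U strict lower/upper.
T_J = -D⁻¹(L+U): T[0,3] = -(2)/(-5) = +0.4000; T[0,0] = 0.
  T[0,:] = [+0.0000, +1.0000, -0.2000, +0.4000]
  T[1,:] = [+0.2667, +0.0000, +0.4000, +0.2000]
  T[2,:] = [-0.2222, +0.1111, +0.0000, +0.5556]
  T[3,:] = [-0.1818, -0.5455, +0.5455, +0.0000]
|roots of det(T-λI)|: 0.8542, 0.7031, 0.7031, 0.2239.
ρ(T) = max|λ| = 0.8542; 0.8542 < 1, so it converges for any x₀.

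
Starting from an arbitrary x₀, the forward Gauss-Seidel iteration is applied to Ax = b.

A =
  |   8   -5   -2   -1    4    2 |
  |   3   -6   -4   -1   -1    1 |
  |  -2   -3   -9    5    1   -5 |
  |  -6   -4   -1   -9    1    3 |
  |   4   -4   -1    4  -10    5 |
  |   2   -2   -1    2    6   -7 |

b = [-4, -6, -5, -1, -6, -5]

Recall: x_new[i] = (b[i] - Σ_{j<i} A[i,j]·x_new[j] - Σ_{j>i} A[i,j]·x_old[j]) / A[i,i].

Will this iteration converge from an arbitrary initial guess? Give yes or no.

Split A = D + L + U, D = diag(8, -6, -9, -9, -10, -7).
GS T = -(D+L)⁻¹U: row 0 first, T[0,4] = -(4)/(8) = -0.5000; later rows by forward substitution.
  T[0,:] = [+0.0000  +0.6250  +0.2500  +0.1250  -0.5000  -0.2500]
  T[1,:] = [+0.0000  +0.3125  -0.5417  -0.1042  -0.4167  +0.0417]
  T[2,:] = [+0.0000  -0.2431  +0.1250  +0.5625  +0.3611  -0.5139]
  T[3,:] = [+0.0000  -0.5285  +0.0602  -0.0995  +0.5895  +0.5386]
  T[4,:] = [+0.0000  -0.0621  +0.3282  -0.0044  +0.1664  +0.6502]
  T[5,:] = [+0.0000  -0.0802  +0.5069  -0.0471  +0.2356  +0.7012]
|roots of det(T-λI)|: 1.2147, 0.5264, 0.5264, 0.3069, 0.0356, 0.0000.
spectral radius ρ = 1.2147; 1.2147 > 1 ⇒ diverges.

no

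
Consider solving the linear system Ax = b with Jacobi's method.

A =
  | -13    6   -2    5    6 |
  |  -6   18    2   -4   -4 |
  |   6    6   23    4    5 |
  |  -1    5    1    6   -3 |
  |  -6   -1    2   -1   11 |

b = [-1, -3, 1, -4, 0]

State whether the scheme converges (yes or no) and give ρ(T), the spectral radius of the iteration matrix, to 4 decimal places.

yes, ρ = 0.8886

Write A = D+L+U with D = diag(-13, 18, 23, 6, 11).
T_J = -D⁻¹(L+U): T[3,1] = -(5)/(6) = -0.8333; T[3,3] = 0.
  T[0,:] = [+0.0000, +0.4615, -0.1538, +0.3846, +0.4615]
  T[1,:] = [+0.3333, +0.0000, -0.1111, +0.2222, +0.2222]
  T[2,:] = [-0.2609, -0.2609, +0.0000, -0.1739, -0.2174]
  T[3,:] = [+0.1667, -0.8333, -0.1667, +0.0000, +0.5000]
  T[4,:] = [+0.5455, +0.0909, -0.1818, +0.0909, +0.0000]
eigenvalue magnitudes: 0.8886, 0.5267, 0.2840, 0.2840, 0.1334.
spectral radius ρ = 0.8886; 0.8886 < 1, so it converges for any x₀.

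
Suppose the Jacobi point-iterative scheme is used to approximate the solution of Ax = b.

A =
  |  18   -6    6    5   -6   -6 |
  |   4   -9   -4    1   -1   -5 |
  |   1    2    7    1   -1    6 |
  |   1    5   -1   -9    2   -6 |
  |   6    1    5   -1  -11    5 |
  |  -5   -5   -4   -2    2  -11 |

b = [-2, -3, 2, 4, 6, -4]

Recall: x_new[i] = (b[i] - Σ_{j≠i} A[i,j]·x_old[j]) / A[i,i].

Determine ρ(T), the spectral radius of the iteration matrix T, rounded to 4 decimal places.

A = D + L + U where D = diag(18, -9, 7, -9, -11, -11).
Jacobi T = -D⁻¹(L+U): T[3,0] = -(1)/(-9) = +0.1111; T[3,3] = 0.
  T[0,:] = [+0.0000 +0.3333 -0.3333 -0.2778 +0.3333 +0.3333]
  T[1,:] = [+0.4444 +0.0000 -0.4444 +0.1111 -0.1111 -0.5556]
  T[2,:] = [-0.1429 -0.2857 +0.0000 -0.1429 +0.1429 -0.8571]
  T[3,:] = [+0.1111 +0.5556 -0.1111 +0.0000 +0.2222 -0.6667]
  T[4,:] = [+0.5455 +0.0909 +0.4545 -0.0909 +0.0000 +0.4545]
  T[5,:] = [-0.4545 -0.4545 -0.3636 -0.1818 +0.1818 +0.0000]
moduli |λ_i(T)| = 1.1350, 0.7623, 0.7623, 0.6293, 0.3555, 0.0862.
ρ(T) = max|λ| = 1.1350; 1.1350 > 1, so it fails to converge.

1.1350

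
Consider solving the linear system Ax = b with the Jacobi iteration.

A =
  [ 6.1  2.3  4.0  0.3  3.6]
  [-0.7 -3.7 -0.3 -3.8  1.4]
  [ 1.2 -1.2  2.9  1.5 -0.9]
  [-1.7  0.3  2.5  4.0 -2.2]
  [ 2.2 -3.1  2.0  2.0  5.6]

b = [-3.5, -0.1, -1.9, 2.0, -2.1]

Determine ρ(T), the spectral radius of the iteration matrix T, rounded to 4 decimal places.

Split A = D + L + U, D = diag(6.1, -3.7, 2.9, 4, 5.6).
Jacobi T = -D⁻¹(L+U): T[2,1] = -(-1.2)/(2.9) = +0.4138; T[2,2] = 0.
  T[0,:] = [+0.0000, -0.3770, -0.6557, -0.0492, -0.5902]
  T[1,:] = [-0.1892, +0.0000, -0.0811, -1.0270, +0.3784]
  T[2,:] = [-0.4138, +0.4138, +0.0000, -0.5172, +0.3103]
  T[3,:] = [+0.4250, -0.0750, -0.6250, +0.0000, +0.5500]
  T[4,:] = [-0.3929, +0.5536, -0.3571, -0.3571, +0.0000]
eigenvalue magnitudes: 1.2477, 0.6265, 0.5024, 0.5024, 0.3730.
spectral radius ρ = 1.2477; 1.2477 > 1: divergent.

1.2477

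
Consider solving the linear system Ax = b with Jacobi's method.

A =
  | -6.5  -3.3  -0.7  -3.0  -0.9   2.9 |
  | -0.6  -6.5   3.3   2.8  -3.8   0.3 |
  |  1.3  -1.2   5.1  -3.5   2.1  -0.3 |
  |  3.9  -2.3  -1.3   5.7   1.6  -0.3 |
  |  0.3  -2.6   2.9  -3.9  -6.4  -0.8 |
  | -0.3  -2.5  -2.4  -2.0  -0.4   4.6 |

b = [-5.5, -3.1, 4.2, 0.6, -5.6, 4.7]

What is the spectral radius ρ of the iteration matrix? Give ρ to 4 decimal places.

1.2467

Write A = D+L+U with D = diag(-6.5, -6.5, 5.1, 5.7, -6.4, 4.6).
T_J = -D⁻¹(L+U): T[0,4] = -(-0.9)/(-6.5) = -0.1385; T[0,0] = 0.
  T[0,:] = [+0.0000  -0.5077  -0.1077  -0.4615  -0.1385  +0.4462]
  T[1,:] = [-0.0923  +0.0000  +0.5077  +0.4308  -0.5846  +0.0462]
  T[2,:] = [-0.2549  +0.2353  +0.0000  +0.6863  -0.4118  +0.0588]
  T[3,:] = [-0.6842  +0.4035  +0.2281  +0.0000  -0.2807  +0.0526]
  T[4,:] = [+0.0469  -0.4062  +0.4531  -0.6094  +0.0000  -0.1250]
  T[5,:] = [+0.0652  +0.5435  +0.5217  +0.4348  +0.0870  +0.0000]
moduli |λ_i(T)| = 1.2467, 0.9001, 0.6313, 0.6313, 0.3387, 0.0975.
ρ = 1.2467; 1.2467 > 1, so it fails to converge.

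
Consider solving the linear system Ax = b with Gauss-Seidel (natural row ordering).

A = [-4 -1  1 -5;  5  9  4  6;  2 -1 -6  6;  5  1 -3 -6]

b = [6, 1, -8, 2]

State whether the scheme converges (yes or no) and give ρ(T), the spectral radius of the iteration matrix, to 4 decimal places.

Split A = D + L + U, D = diag(-4, 9, -6, -6).
T_GS = -(D+L)⁻¹U: row 0 first, T[0,3] = -(-5)/(-4) = -1.2500; later rows by forward substitution.
  T[0,:] = [+0.0000 -0.2500 +0.2500 -1.2500]
  T[1,:] = [+0.0000 +0.1389 -0.5833 +0.0278]
  T[2,:] = [+0.0000 -0.1065 +0.1806 +0.5787]
  T[3,:] = [+0.0000 -0.1319 +0.0208 -1.3264]
|eigenvalues of T|: 1.3109, 0.4582, 0.1542, 0.0000.
ρ = 1.3109; 1.3109 > 1 ⇒ diverges.

no, ρ = 1.3109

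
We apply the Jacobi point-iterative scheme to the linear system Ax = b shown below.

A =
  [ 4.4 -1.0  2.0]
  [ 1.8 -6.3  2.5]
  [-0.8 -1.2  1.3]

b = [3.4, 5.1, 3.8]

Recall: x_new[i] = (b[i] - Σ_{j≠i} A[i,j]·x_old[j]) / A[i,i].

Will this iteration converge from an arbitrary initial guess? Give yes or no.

Let D = diag(4.4, -6.3, 1.3); L, U the strict triangles.
Jacobi: T = -D⁻¹(L+U), T[0,1] = -(-1)/(4.4) = +0.2273; T[0,0] = 0.
  T[0,:] = [+0.0000  +0.2273  -0.4545]
  T[1,:] = [+0.2857  +0.0000  +0.3968]
  T[2,:] = [+0.6154  +0.9231  +0.0000]
eigenvalue magnitudes: 0.5238, 0.3506, 0.3506.
ρ = 0.5238; 0.5238 < 1: convergent.

yes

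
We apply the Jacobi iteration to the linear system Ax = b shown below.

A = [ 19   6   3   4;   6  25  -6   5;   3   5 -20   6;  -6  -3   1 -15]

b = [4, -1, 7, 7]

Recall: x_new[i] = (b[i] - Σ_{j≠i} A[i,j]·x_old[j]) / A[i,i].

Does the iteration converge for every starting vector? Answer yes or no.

yes

A = D + L + U where D = diag(19, 25, -20, -15).
Jacobi: T = -D⁻¹(L+U), T[1,2] = -(-6)/(25) = +0.2400; T[1,1] = 0.
  T[0,:] = [+0.0000 -0.3158 -0.1579 -0.2105]
  T[1,:] = [-0.2400 +0.0000 +0.2400 -0.2000]
  T[2,:] = [+0.1500 +0.2500 +0.0000 +0.3000]
  T[3,:] = [-0.4000 -0.2000 +0.0667 +0.0000]
|eigenvalues of T|: 0.5712, 0.4121, 0.1237, 0.0354.
ρ(T) = max|λ| = 0.5712; 0.5712 < 1: convergent.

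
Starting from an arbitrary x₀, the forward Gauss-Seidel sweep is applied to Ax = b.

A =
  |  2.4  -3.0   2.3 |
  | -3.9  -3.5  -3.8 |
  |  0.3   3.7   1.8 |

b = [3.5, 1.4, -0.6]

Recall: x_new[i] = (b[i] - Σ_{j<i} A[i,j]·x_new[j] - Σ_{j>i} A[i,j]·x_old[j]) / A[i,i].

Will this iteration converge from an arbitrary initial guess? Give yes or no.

Split A = D + L + U, D = diag(2.4, -3.5, 1.8).
Gauss-Seidel: T = -(D+L)⁻¹U, row 0 first, T[0,1] = -(-3)/(2.4) = +1.2500; later rows by forward substitution.
  T[0,:] = [+0.0000 +1.2500 -0.9583]
  T[1,:] = [+0.0000 -1.3929 -0.0179]
  T[2,:] = [+0.0000 +2.6548 +0.1964]
|eigenvalues of T|: 1.3624, 0.1660, 0.0000.
ρ = 1.3624; 1.3624 > 1, so it fails to converge.

no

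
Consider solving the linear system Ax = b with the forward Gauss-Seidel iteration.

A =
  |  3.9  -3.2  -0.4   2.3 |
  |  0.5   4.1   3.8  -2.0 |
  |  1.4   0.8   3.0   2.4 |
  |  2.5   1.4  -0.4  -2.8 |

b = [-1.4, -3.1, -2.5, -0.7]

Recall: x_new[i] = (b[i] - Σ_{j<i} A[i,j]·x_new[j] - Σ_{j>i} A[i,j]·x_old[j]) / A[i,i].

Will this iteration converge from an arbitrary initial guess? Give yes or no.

Diagonal D = diag(3.9, 4.1, 3, -2.8); L, U strict lower/upper.
Gauss-Seidel: T = -(D+L)⁻¹U, row 0 first, T[0,2] = -(-0.4)/(3.9) = +0.1026; later rows by forward substitution.
  T[0,:] = [+0.0000, +0.8205, +0.1026, -0.5897]
  T[1,:] = [+0.0000, -0.1001, -0.9393, +0.5597]
  T[2,:] = [+0.0000, -0.3562, +0.2026, -0.6740]
  T[3,:] = [+0.0000, +0.7335, -0.4070, -0.1504]
eigenvalue magnitudes: 1.2037, 0.6718, 0.6718, 0.0000.
ρ = 1.2037; 1.2037 > 1: divergent.

no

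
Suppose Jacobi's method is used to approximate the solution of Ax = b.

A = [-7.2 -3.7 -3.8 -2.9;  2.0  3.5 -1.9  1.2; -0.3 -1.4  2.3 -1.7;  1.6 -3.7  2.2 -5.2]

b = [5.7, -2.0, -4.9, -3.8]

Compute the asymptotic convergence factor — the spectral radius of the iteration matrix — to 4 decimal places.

Split A = D + L + U, D = diag(-7.2, 3.5, 2.3, -5.2).
Jacobi: T = -D⁻¹(L+U), T[0,2] = -(-3.8)/(-7.2) = -0.5278; T[0,0] = 0.
  T[0,:] = [+0.0000  -0.5139  -0.5278  -0.4028]
  T[1,:] = [-0.5714  +0.0000  +0.5429  -0.3429]
  T[2,:] = [+0.1304  +0.6087  +0.0000  +0.7391]
  T[3,:] = [+0.3077  -0.7115  +0.4231  +0.0000]
moduli |λ_i(T)| = 1.1423, 0.7643, 0.7643, 0.1992.
ρ(T) = max|λ| = 1.1423; 1.1423 > 1 ⇒ diverges.

1.1423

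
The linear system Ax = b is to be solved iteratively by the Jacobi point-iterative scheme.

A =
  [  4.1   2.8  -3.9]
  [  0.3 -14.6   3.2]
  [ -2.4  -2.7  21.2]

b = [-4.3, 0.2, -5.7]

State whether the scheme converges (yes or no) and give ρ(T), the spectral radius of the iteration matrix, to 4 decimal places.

A = D + L + U where D = diag(4.1, -14.6, 21.2).
Jacobi: T = -D⁻¹(L+U), T[2,1] = -(-2.7)/(21.2) = +0.1274; T[2,2] = 0.
  T[0,:] = [+0.0000, -0.6829, +0.9512]
  T[1,:] = [+0.0205, +0.0000, +0.2192]
  T[2,:] = [+0.1132, +0.1274, +0.0000]
eigenvalue magnitudes: 0.3974, 0.2545, 0.1429.
spectral radius ρ = 0.3974; 0.3974 < 1: convergent.

yes, ρ = 0.3974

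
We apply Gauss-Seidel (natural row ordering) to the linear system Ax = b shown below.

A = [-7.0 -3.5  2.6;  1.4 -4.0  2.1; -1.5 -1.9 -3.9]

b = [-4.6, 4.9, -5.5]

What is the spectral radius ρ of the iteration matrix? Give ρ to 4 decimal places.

0.7684

A = D + L + U where D = diag(-7, -4, -3.9).
GS T = -(D+L)⁻¹U: row 0 first, T[0,2] = -(2.6)/(-7) = +0.3714; later rows by forward substitution.
  T[0,:] = [+0.0000, -0.5000, +0.3714]
  T[1,:] = [+0.0000, -0.1750, +0.6550]
  T[2,:] = [+0.0000, +0.2776, -0.4620]
|eigenvalues of T|: 0.7684, 0.1314, 0.0000.
spectral radius ρ = 0.7684; 0.7684 < 1 ⇒ converges.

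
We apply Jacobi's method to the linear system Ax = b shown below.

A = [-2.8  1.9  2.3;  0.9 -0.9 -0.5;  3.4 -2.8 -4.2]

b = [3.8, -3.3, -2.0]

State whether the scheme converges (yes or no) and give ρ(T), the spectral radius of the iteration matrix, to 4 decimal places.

no, ρ = 1.5096

Write A = D+L+U with D = diag(-2.8, -0.9, -4.2).
T_J = -D⁻¹(L+U): T[1,2] = -(-0.5)/(-0.9) = -0.5556; T[1,1] = 0.
  T[0,:] = [+0.0000, +0.6786, +0.8214]
  T[1,:] = [+1.0000, +0.0000, -0.5556]
  T[2,:] = [+0.8095, -0.6667, +0.0000]
moduli |λ_i(T)| = 1.5096, 0.8240, 0.6856.
ρ(T) = max|λ| = 1.5096; 1.5096 > 1: divergent.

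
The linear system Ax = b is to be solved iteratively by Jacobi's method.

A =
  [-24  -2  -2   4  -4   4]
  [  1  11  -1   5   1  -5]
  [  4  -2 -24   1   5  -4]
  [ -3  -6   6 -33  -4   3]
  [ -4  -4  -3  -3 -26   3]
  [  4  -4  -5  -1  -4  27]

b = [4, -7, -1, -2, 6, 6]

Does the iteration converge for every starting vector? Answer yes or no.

Diagonal D = diag(-24, 11, -24, -33, -26, 27); L, U strict lower/upper.
Jacobi T = -D⁻¹(L+U): T[0,4] = -(-4)/(-24) = -0.1667; T[0,0] = 0.
  T[0,:] = [+0.0000, -0.0833, -0.0833, +0.1667, -0.1667, +0.1667]
  T[1,:] = [-0.0909, +0.0000, +0.0909, -0.4545, -0.0909, +0.4545]
  T[2,:] = [+0.1667, -0.0833, +0.0000, +0.0417, +0.2083, -0.1667]
  T[3,:] = [-0.0909, -0.1818, +0.1818, +0.0000, -0.1212, +0.0909]
  T[4,:] = [-0.1538, -0.1538, -0.1154, -0.1154, +0.0000, +0.1154]
  T[5,:] = [-0.1481, +0.1481, +0.1852, +0.0370, +0.1481, +0.0000]
|roots of det(T-λI)|: 0.5249, 0.3781, 0.2813, 0.2813, 0.2069, 0.2069.
ρ = 0.5249; 0.5249 < 1: convergent.

yes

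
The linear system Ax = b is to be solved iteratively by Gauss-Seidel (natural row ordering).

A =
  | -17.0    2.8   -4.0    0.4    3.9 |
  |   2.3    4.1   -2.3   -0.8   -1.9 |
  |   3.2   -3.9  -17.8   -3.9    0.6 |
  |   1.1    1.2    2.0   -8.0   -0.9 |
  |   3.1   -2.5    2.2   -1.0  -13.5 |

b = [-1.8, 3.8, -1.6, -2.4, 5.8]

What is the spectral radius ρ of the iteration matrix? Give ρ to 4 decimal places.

0.4151

Split A = D + L + U, D = diag(-17, 4.1, -17.8, -8, -13.5).
GS T = -(D+L)⁻¹U: row 0 first, T[0,3] = -(0.4)/(-17) = +0.0235; later rows by forward substitution.
  T[0,:] = [+0.0000  +0.1647  -0.2353  +0.0235  +0.2294]
  T[1,:] = [+0.0000  -0.0924  +0.6930  +0.1819  +0.3347]
  T[2,:] = [+0.0000  +0.0499  -0.1941  -0.2547  +0.0016]
  T[3,:] = [+0.0000  +0.0213  +0.0231  -0.0332  -0.0303]
  T[4,:] = [+0.0000  +0.0615  -0.2157  -0.0673  -0.0068]
eigenvalue magnitudes: 0.4151, 0.1125, 0.1125, 0.0995, 0.0000.
ρ(T) = max|λ| = 0.4151; 0.4151 < 1 ⇒ converges.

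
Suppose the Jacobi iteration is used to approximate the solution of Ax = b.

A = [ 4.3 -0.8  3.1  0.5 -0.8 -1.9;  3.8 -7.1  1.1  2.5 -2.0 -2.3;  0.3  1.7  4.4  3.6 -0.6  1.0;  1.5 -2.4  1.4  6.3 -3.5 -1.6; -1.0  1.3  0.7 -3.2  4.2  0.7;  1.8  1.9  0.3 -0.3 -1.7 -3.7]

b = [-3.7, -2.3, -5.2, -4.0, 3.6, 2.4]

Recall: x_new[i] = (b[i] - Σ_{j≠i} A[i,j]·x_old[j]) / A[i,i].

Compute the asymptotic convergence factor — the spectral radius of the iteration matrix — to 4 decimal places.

Diagonal D = diag(4.3, -7.1, 4.4, 6.3, 4.2, -3.7); L, U strict lower/upper.
T_J = -D⁻¹(L+U): T[1,3] = -(2.5)/(-7.1) = +0.3521; T[1,1] = 0.
  T[0,:] = [+0.0000 +0.1860 -0.7209 -0.1163 +0.1860 +0.4419]
  T[1,:] = [+0.5352 +0.0000 +0.1549 +0.3521 -0.2817 -0.3239]
  T[2,:] = [-0.0682 -0.3864 +0.0000 -0.8182 +0.1364 -0.2273]
  T[3,:] = [-0.2381 +0.3810 -0.2222 +0.0000 +0.5556 +0.2540]
  T[4,:] = [+0.2381 -0.3095 -0.1667 +0.7619 +0.0000 -0.1667]
  T[5,:] = [+0.4865 +0.5135 +0.0811 -0.0811 -0.4595 +0.0000]
|λ(T)| sorted: 1.2331, 0.8691, 0.5990, 0.5382, 0.5382, 0.0213.
ρ = 1.2331; 1.2331 > 1 ⇒ diverges.

1.2331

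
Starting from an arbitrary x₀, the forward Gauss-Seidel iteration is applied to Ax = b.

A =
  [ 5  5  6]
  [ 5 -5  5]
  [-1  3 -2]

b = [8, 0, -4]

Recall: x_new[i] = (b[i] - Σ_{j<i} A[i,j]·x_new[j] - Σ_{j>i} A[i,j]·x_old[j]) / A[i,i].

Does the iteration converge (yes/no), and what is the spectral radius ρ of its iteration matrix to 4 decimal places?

Write A = D+L+U with D = diag(5, -5, -2).
GS T = -(D+L)⁻¹U: row 0 first, T[0,2] = -(6)/(5) = -1.2000; later rows by forward substitution.
  T[0,:] = [+0.0000, -1.0000, -1.2000]
  T[1,:] = [+0.0000, -1.0000, -0.2000]
  T[2,:] = [+0.0000, -1.0000, +0.3000]
|roots of det(T-λI)|: 1.1390, 0.4390, 0.0000.
ρ = 1.1390; 1.1390 > 1 ⇒ diverges.

no, ρ = 1.1390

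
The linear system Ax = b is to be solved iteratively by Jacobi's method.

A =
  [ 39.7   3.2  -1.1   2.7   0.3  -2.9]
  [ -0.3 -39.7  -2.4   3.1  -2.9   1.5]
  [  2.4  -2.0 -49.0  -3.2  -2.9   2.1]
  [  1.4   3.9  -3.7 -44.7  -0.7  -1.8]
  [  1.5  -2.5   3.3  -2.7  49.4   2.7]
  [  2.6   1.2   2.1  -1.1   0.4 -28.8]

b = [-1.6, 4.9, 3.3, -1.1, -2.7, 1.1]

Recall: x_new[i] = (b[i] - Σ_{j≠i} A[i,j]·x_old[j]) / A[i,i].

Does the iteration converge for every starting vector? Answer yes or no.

Let D = diag(39.7, -39.7, -49, -44.7, 49.4, -28.8); L, U the strict triangles.
Jacobi T = -D⁻¹(L+U): T[1,0] = -(-0.3)/(-39.7) = -0.0076; T[1,1] = 0.
  T[0,:] = [+0.0000, -0.0806, +0.0277, -0.0680, -0.0076, +0.0730]
  T[1,:] = [-0.0076, +0.0000, -0.0605, +0.0781, -0.0730, +0.0378]
  T[2,:] = [+0.0490, -0.0408, +0.0000, -0.0653, -0.0592, +0.0429]
  T[3,:] = [+0.0313, +0.0872, -0.0828, +0.0000, -0.0157, -0.0403]
  T[4,:] = [-0.0304, +0.0506, -0.0668, +0.0547, +0.0000, -0.0547]
  T[5,:] = [+0.0903, +0.0417, +0.0729, -0.0382, +0.0139, +0.0000]
|eigenvalues of T|: 0.1654, 0.1042, 0.0905, 0.0662, 0.0405, 0.0036.
spectral radius ρ = 0.1654; 0.1654 < 1 ⇒ converges.

yes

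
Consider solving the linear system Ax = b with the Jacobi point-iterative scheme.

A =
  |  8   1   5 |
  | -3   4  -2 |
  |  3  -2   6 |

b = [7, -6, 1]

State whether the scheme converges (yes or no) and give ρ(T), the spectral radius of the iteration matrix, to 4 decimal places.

Diagonal D = diag(8, 4, 6); L, U strict lower/upper.
Jacobi: T = -D⁻¹(L+U), T[2,0] = -(3)/(6) = -0.5000; T[2,2] = 0.
  T[0,:] = [+0.0000 -0.1250 -0.6250]
  T[1,:] = [+0.7500 +0.0000 +0.5000]
  T[2,:] = [-0.5000 +0.3333 +0.0000]
|eigenvalues of T|: 0.7439, 0.4099, 0.4099.
ρ = 0.7439; 0.7439 < 1: convergent.

yes, ρ = 0.7439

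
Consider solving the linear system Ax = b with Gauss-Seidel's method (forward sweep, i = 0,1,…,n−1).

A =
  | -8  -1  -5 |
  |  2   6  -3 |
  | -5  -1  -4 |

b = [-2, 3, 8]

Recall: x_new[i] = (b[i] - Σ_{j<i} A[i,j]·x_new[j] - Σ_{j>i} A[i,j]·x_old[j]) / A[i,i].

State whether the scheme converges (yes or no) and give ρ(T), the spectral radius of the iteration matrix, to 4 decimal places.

Diagonal D = diag(-8, 6, -4); L, U strict lower/upper.
T_GS = -(D+L)⁻¹U: row 0 first, T[0,1] = -(-1)/(-8) = -0.1250; later rows by forward substitution.
  T[0,:] = [+0.0000, -0.1250, -0.6250]
  T[1,:] = [+0.0000, +0.0417, +0.7083]
  T[2,:] = [+0.0000, +0.1458, +0.6042]
|roots of det(T-λI)|: 0.7500, 0.1042, 0.0000.
ρ = 0.7500; 0.7500 < 1 ⇒ converges.

yes, ρ = 0.7500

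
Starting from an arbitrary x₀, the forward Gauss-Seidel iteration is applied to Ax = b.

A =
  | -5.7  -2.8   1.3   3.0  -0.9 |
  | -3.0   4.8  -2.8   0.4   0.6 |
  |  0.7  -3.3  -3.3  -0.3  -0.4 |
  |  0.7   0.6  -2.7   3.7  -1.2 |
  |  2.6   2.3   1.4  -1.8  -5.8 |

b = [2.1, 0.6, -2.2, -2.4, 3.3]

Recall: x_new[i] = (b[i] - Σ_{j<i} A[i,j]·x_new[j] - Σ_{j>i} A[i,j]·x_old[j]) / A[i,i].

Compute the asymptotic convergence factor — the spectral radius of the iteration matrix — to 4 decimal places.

1.3794

A = D + L + U where D = diag(-5.7, 4.8, -3.3, 3.7, -5.8).
T_GS = -(D+L)⁻¹U: row 0 first, T[0,2] = -(1.3)/(-5.7) = +0.2281; later rows by forward substitution.
  T[0,:] = [+0.0000  -0.4912  +0.2281  +0.5263  -0.1579]
  T[1,:] = [+0.0000  -0.3070  +0.7259  +0.2456  -0.2237]
  T[2,:] = [+0.0000  +0.2028  -0.6775  -0.2249  +0.0690]
  T[3,:] = [+0.0000  +0.2907  -0.6552  -0.3035  +0.4408]
  T[4,:] = [+0.0000  -0.3832  +0.4299  +0.3732  -0.2796]
moduli |λ_i(T)| = 1.3794, 0.2888, 0.1600, 0.0594, 0.0000.
ρ(T) = max|λ| = 1.3794; 1.3794 > 1, so it fails to converge.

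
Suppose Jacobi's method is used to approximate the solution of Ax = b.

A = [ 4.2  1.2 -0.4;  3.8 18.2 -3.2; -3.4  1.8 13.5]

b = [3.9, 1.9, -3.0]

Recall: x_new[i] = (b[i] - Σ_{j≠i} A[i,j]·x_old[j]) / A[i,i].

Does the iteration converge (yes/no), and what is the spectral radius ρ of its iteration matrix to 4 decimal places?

yes, ρ = 0.3049

Split A = D + L + U, D = diag(4.2, 18.2, 13.5).
T_J = -D⁻¹(L+U): T[2,1] = -(1.8)/(13.5) = -0.1333; T[2,2] = 0.
  T[0,:] = [+0.0000  -0.2857  +0.0952]
  T[1,:] = [-0.2088  +0.0000  +0.1758]
  T[2,:] = [+0.2519  -0.1333  +0.0000]
eigenvalue magnitudes: 0.3049, 0.1811, 0.1811.
spectral radius ρ = 0.3049; 0.3049 < 1 ⇒ converges.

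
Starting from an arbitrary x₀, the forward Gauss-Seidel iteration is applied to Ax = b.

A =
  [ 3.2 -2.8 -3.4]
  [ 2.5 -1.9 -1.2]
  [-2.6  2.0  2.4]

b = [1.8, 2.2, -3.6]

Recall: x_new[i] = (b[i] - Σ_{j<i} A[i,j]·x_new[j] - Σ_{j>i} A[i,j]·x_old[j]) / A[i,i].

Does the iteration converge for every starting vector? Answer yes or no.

no

Split A = D + L + U, D = diag(3.2, -1.9, 2.4).
T_GS = -(D+L)⁻¹U: row 0 first, T[0,1] = -(-2.8)/(3.2) = +0.8750; later rows by forward substitution.
  T[0,:] = [+0.0000, +0.8750, +1.0625]
  T[1,:] = [+0.0000, +1.1513, +0.7664]
  T[2,:] = [+0.0000, -0.0115, +0.5123]
|roots of det(T-λI)|: 1.1372, 0.5265, 0.0000.
ρ(T) = max|λ| = 1.1372; 1.1372 > 1, so it fails to converge.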